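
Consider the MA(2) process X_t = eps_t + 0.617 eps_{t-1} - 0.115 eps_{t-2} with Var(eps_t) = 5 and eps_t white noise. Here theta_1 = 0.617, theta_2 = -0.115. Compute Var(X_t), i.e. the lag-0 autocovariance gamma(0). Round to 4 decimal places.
\gamma(0) = 6.9696

For an MA(q) process X_t = eps_t + sum_i theta_i eps_{t-i} with
Var(eps_t) = sigma^2, the variance is
  gamma(0) = sigma^2 * (1 + sum_i theta_i^2).
  sum_i theta_i^2 = (0.617)^2 + (-0.115)^2 = 0.380689 + 0.013225 = 0.393914.
  gamma(0) = 5 * (1 + 0.393914) = 5 * 1.393914 = 6.96957, which rounds to 6.9696.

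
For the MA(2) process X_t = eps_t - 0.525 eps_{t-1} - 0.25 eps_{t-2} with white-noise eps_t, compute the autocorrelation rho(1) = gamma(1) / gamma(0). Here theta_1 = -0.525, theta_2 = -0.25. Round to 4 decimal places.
\rho(1) = -0.2943

For an MA(q) process with theta_0 = 1, the autocovariance is
  gamma(k) = sigma^2 * sum_{i=0..q-k} theta_i * theta_{i+k},
and rho(k) = gamma(k) / gamma(0). Sigma^2 cancels.
  numerator   = (1)*(-0.525) + (-0.525)*(-0.25) = -0.39375.
  denominator = (1)^2 + (-0.525)^2 + (-0.25)^2 = 1.338125.
  rho(1) = -0.39375 / 1.338125 = -0.2943.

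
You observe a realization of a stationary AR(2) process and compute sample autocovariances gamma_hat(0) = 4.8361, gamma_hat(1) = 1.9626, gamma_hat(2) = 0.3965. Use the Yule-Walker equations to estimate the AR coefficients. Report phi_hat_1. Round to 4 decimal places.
\hat\phi_{1} = 0.4460

The Yule-Walker equations for an AR(p) process read, in matrix form,
  Gamma_p phi = r_p,   with   (Gamma_p)_{ij} = gamma(|i - j|),
                       (r_p)_i = gamma(i),   i,j = 1..p.
Substitute the sample gammas (Toeplitz matrix and right-hand side of size 2):
  Gamma_p = [[4.8361, 1.9626], [1.9626, 4.8361]]
  r_p     = [1.9626, 0.3965]
Written out:
  4.8361 phi_1 + 1.9626 phi_2 = 1.9626
  1.9626 phi_1 + 4.8361 phi_2 = 0.3965
Solve by Cramer's rule:
  det = gamma(0)^2 - gamma(1)^2 = (4.8361)^2 - (1.9626)^2 = 23.38786321 - 3.85179876 = 19.53606445
  phi_hat_1 = [gamma(1) gamma(0) - gamma(1) gamma(2)] / det = [(1.9626)(4.8361) - (1.9626)(0.3965)] / 19.53606445 = 8.71315896 / 19.53606445 = 0.446
  phi_hat_2 = [gamma(0) gamma(2) - gamma(1)^2] / det = [(4.8361)(0.3965) - (1.9626)^2] / 19.53606445 = -1.93428511 / 19.53606445 = -0.099
So phi_hat = [0.4460, -0.0990].
Therefore phi_hat_1 = 0.4460.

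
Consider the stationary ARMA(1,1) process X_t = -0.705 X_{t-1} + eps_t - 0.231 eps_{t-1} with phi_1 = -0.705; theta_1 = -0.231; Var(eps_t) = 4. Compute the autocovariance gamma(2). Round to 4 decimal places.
\gamma(2) = 6.1024

Multiply the model equation by X_{t-k} and take expectations. With theta_0 = psi_0 = 1 and psi_j the MA(infinity) weights, this gives
  gamma(k) - sum_i phi_i gamma(k-i) = c_k,
  c_k = sigma^2 * sum_{j=k..q} theta_j psi_{j-k}   (c_k = 0 for k > q),
using gamma(-m) = gamma(m).
psi-weights needed (psi_j = theta_j + sum_i phi_i psi_{j-i}):
  psi_1 = theta_1 + phi_1 = -0.231 + (-0.705) = -0.936
Right-hand sides:
  c_0 = sigma^2 (1 + theta_1 psi_1) = 4 * (1 + (-0.231)(-0.936)) = 4 * 1.216216 = 4.864864
  c_1 = sigma^2 theta_1 = 4 * (-0.231) = -0.924
  c_2 = 0
Equations for k = 0 and k = 1 (AR order 1):
  gamma(0) = phi_1 gamma(1) + c_0
  gamma(1) = phi_1 gamma(0) + c_1
Substituting the second into the first: gamma(0) (1 - phi_1^2) = c_0 + phi_1 c_1, so
  gamma(0) = (c_0 + phi_1 c_1) / (1 - phi_1^2) = (4.864864 + (-0.705)(-0.924)) / (1 - (-0.705)^2) = 5.516284 / 0.502975 = 10.967312.
  gamma(1) = phi_1 gamma(0) + c_1 = (-0.705)(10.967312) + (-0.924) = -8.655955.
For k = 2 (> q): gamma(2) = phi_1 gamma(1) = (-0.705)(-8.655955) = 6.102448.
Therefore gamma(2) = 6.1024 (to 4 decimal places).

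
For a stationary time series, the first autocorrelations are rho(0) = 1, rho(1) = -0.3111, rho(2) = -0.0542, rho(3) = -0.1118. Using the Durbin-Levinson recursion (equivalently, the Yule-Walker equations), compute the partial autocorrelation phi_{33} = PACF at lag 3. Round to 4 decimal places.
\phi_{33} = -0.2090

The PACF at lag k is phi_{kk}, the last component of the solution
to the Yule-Walker system G_k phi = r_k where
  (G_k)_{ij} = rho(|i - j|), (r_k)_i = rho(i), i,j = 1..k.
Equivalently, Durbin-Levinson gives phi_{kk} iteratively:
  phi_{11} = rho(1)
  phi_{kk} = [rho(k) - sum_{j=1..k-1} phi_{k-1,j} rho(k-j)]
            / [1 - sum_{j=1..k-1} phi_{k-1,j} rho(j)],
  phi_{k,j} = phi_{k-1,j} - phi_{kk} phi_{k-1,k-j},  j = 1..k-1.
Step k = 1:
  phi_11 = rho(1) = -0.3111.
Step k = 2:
  phi_22 = [rho(2) - phi_11 rho(1)] / [1 - phi_11 rho(1)] = [-0.0542 - (-0.3111)(-0.3111)] / [1 - (-0.3111)(-0.3111)]
         = -0.15098321 / 0.90321679 = -0.167162.
  Update: phi_21 = phi_11 - phi_22 phi_11 = -0.3111 - (-0.167162)(-0.3111) = -0.363104.
Step k = 3:
  phi_33 = [rho(3) - phi_21 rho(2) - phi_22 rho(1)] / [1 - phi_21 rho(1) - phi_22 rho(2)]
    numerator   = -0.1118 - (-0.363104)(-0.0542) - (-0.167162)(-0.3111) = -0.18348423
    denominator = 1 - (-0.363104)(-0.3111) - (-0.167162)(-0.0542) = 0.87797819
  phi_33 = -0.18348423 / 0.87797819 = -0.209.
Therefore phi_{33} = -0.2090.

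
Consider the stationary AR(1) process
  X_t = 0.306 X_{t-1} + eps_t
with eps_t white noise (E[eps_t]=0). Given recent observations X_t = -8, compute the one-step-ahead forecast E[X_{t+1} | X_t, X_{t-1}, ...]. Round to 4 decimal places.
E[X_{t+1} \mid \mathcal F_t] = -2.4480

For an AR(p) model X_t = c + sum_i phi_i X_{t-i} + eps_t, the
one-step-ahead conditional mean is
  E[X_{t+1} | X_t, ...] = c + sum_i phi_i X_{t+1-i}.
Substitute known values:
  E[X_{t+1} | ...] = (0.306) * (-8)
                   = -2.4480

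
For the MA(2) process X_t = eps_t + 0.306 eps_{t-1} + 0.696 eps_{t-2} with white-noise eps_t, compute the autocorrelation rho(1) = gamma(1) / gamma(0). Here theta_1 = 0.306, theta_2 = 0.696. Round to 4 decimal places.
\rho(1) = 0.3289

For an MA(q) process with theta_0 = 1, the autocovariance is
  gamma(k) = sigma^2 * sum_{i=0..q-k} theta_i * theta_{i+k},
and rho(k) = gamma(k) / gamma(0). Sigma^2 cancels.
  numerator   = (1)*(0.306) + (0.306)*(0.696) = 0.518976.
  denominator = (1)^2 + (0.306)^2 + (0.696)^2 = 1.578052.
  rho(1) = 0.518976 / 1.578052 = 0.3289.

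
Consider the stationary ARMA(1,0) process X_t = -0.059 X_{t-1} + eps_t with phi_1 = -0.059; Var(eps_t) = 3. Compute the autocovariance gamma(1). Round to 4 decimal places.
\gamma(1) = -0.1776

Multiply the model equation by X_{t-k} and take expectations. With theta_0 = psi_0 = 1 and psi_j the MA(infinity) weights, this gives
  gamma(k) - sum_i phi_i gamma(k-i) = c_k,
  c_k = sigma^2 * sum_{j=k..q} theta_j psi_{j-k}   (c_k = 0 for k > q),
using gamma(-m) = gamma(m).
Pure AR (q = 0): c_0 = sigma^2 = 3, c_k = 0 for k >= 1.
Equations for k = 0 and k = 1 (AR order 1):
  gamma(0) = phi_1 gamma(1) + c_0
  gamma(1) = phi_1 gamma(0) + c_1
Substituting the second into the first: gamma(0) (1 - phi_1^2) = c_0 + phi_1 c_1, so
  gamma(0) = c_0 / (1 - phi_1^2) = 3 / (1 - (-0.059)^2) = 3 / 0.996519 = 3.010479.
  gamma(1) = phi_1 gamma(0) = (-0.059)(3.010479) = -0.177618.
Therefore gamma(1) = -0.1776 (to 4 decimal places).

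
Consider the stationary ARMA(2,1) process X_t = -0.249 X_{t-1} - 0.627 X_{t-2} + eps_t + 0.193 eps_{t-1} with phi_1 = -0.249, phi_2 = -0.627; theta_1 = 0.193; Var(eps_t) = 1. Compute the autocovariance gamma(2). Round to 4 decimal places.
\gamma(2) = -1.0015

Multiply the model equation by X_{t-k} and take expectations. With theta_0 = psi_0 = 1 and psi_j the MA(infinity) weights, this gives
  gamma(k) - sum_i phi_i gamma(k-i) = c_k,
  c_k = sigma^2 * sum_{j=k..q} theta_j psi_{j-k}   (c_k = 0 for k > q),
using gamma(-m) = gamma(m).
psi-weights needed (psi_j = theta_j + sum_i phi_i psi_{j-i}):
  psi_1 = theta_1 + phi_1 = 0.193 + (-0.249) = -0.056
Right-hand sides:
  c_0 = sigma^2 (1 + theta_1 psi_1) = 1 * (1 + (0.193)(-0.056)) = 1 * 0.989192 = 0.989192
  c_1 = sigma^2 theta_1 = 1 * (0.193) = 0.193
  c_2 = 0
Equations for k = 0, 1, 2 (AR order 2, c_2 = 0):
  (E0) gamma(0) = phi_1 gamma(1) + phi_2 gamma(2) + c_0
  (E1) gamma(1) = phi_1 gamma(0) + phi_2 gamma(1) + c_1
  (E2) gamma(2) = phi_1 gamma(1) + phi_2 gamma(0)
From (E1): gamma(1) = A gamma(0) + B with
  A = phi_1 / (1 - phi_2) = -0.249 / 1.627 = -0.153042,   B = c_1 / (1 - phi_2) = 0.193 / 1.627 = 0.118623.
Insert (E2) into (E0): gamma(0) (1 - phi_2^2) = phi_1 (1 + phi_2) gamma(1) + c_0.
  phi_1 (1 + phi_2) = (-0.249)(0.373) = -0.092877,   1 - phi_2^2 = 0.606871.
Replace gamma(1) by A gamma(0) + B and collect gamma(0):
  gamma(0) [0.606871 - (-0.092877)(-0.153042)] = (-0.092877)(0.118623) + 0.989192
  gamma(0) * 0.592657 = 0.978175
  gamma(0) = 0.978175 / 0.592657 = 1.650491.
  gamma(1) = A gamma(0) + B = (-0.153042)(1.650491) + (0.118623) = -0.133972.
  gamma(2) = phi_1 gamma(1) + phi_2 gamma(0) = (-0.249)(-0.133972) + (-0.627)(1.650491) = -1.001499.
Therefore gamma(2) = -1.0015 (to 4 decimal places).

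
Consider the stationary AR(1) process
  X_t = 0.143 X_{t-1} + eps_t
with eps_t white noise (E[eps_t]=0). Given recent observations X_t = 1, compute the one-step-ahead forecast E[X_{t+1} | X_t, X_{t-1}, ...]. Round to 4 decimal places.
E[X_{t+1} \mid \mathcal F_t] = 0.1430

For an AR(p) model X_t = c + sum_i phi_i X_{t-i} + eps_t, the
one-step-ahead conditional mean is
  E[X_{t+1} | X_t, ...] = c + sum_i phi_i X_{t+1-i}.
Substitute known values:
  E[X_{t+1} | ...] = (0.143) * (1)
                   = 0.1430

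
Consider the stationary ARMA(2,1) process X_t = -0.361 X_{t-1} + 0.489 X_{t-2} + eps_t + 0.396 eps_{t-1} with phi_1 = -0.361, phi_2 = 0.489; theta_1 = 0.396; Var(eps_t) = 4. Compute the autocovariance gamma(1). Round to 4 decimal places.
\gamma(1) = -1.3287

Multiply the model equation by X_{t-k} and take expectations. With theta_0 = psi_0 = 1 and psi_j the MA(infinity) weights, this gives
  gamma(k) - sum_i phi_i gamma(k-i) = c_k,
  c_k = sigma^2 * sum_{j=k..q} theta_j psi_{j-k}   (c_k = 0 for k > q),
using gamma(-m) = gamma(m).
psi-weights needed (psi_j = theta_j + sum_i phi_i psi_{j-i}):
  psi_1 = theta_1 + phi_1 = 0.396 + (-0.361) = 0.035
Right-hand sides:
  c_0 = sigma^2 (1 + theta_1 psi_1) = 4 * (1 + (0.396)(0.035)) = 4 * 1.01386 = 4.05544
  c_1 = sigma^2 theta_1 = 4 * (0.396) = 1.584
  c_2 = 0
Equations for k = 0, 1, 2 (AR order 2, c_2 = 0):
  (E0) gamma(0) = phi_1 gamma(1) + phi_2 gamma(2) + c_0
  (E1) gamma(1) = phi_1 gamma(0) + phi_2 gamma(1) + c_1
  (E2) gamma(2) = phi_1 gamma(1) + phi_2 gamma(0)
From (E1): gamma(1) = A gamma(0) + B with
  A = phi_1 / (1 - phi_2) = -0.361 / 0.511 = -0.706458,   B = c_1 / (1 - phi_2) = 1.584 / 0.511 = 3.099804.
Insert (E2) into (E0): gamma(0) (1 - phi_2^2) = phi_1 (1 + phi_2) gamma(1) + c_0.
  phi_1 (1 + phi_2) = (-0.361)(1.489) = -0.537529,   1 - phi_2^2 = 0.760879.
Replace gamma(1) by A gamma(0) + B and collect gamma(0):
  gamma(0) [0.760879 - (-0.537529)(-0.706458)] = (-0.537529)(3.099804) + 4.05544
  gamma(0) * 0.381137 = 2.389205
  gamma(0) = 2.389205 / 0.381137 = 6.26862.
  gamma(1) = A gamma(0) + B = (-0.706458)(6.26862) + (3.099804) = -1.328712.
Therefore gamma(1) = -1.3287 (to 4 decimal places).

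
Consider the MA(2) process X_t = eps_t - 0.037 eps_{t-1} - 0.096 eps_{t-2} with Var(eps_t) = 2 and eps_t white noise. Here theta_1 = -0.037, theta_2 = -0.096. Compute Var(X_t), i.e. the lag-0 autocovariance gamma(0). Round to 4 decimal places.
\gamma(0) = 2.0212

For an MA(q) process X_t = eps_t + sum_i theta_i eps_{t-i} with
Var(eps_t) = sigma^2, the variance is
  gamma(0) = sigma^2 * (1 + sum_i theta_i^2).
  sum_i theta_i^2 = (-0.037)^2 + (-0.096)^2 = 0.001369 + 0.009216 = 0.010585.
  gamma(0) = 2 * (1 + 0.010585) = 2 * 1.010585 = 2.02117, which rounds to 2.0212.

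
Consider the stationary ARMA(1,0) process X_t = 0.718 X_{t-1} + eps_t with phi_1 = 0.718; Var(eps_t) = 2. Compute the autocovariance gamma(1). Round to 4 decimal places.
\gamma(1) = 2.9640

Multiply the model equation by X_{t-k} and take expectations. With theta_0 = psi_0 = 1 and psi_j the MA(infinity) weights, this gives
  gamma(k) - sum_i phi_i gamma(k-i) = c_k,
  c_k = sigma^2 * sum_{j=k..q} theta_j psi_{j-k}   (c_k = 0 for k > q),
using gamma(-m) = gamma(m).
Pure AR (q = 0): c_0 = sigma^2 = 2, c_k = 0 for k >= 1.
Equations for k = 0 and k = 1 (AR order 1):
  gamma(0) = phi_1 gamma(1) + c_0
  gamma(1) = phi_1 gamma(0) + c_1
Substituting the second into the first: gamma(0) (1 - phi_1^2) = c_0 + phi_1 c_1, so
  gamma(0) = c_0 / (1 - phi_1^2) = 2 / (1 - (0.718)^2) = 2 / 0.484476 = 4.128171.
  gamma(1) = phi_1 gamma(0) = (0.718)(4.128171) = 2.964027.
Therefore gamma(1) = 2.9640 (to 4 decimal places).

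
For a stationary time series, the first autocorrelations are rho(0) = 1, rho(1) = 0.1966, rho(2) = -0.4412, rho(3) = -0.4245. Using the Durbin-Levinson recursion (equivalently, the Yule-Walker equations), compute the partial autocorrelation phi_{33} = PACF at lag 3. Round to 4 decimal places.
\phi_{33} = -0.2720

The PACF at lag k is phi_{kk}, the last component of the solution
to the Yule-Walker system G_k phi = r_k where
  (G_k)_{ij} = rho(|i - j|), (r_k)_i = rho(i), i,j = 1..k.
Equivalently, Durbin-Levinson gives phi_{kk} iteratively:
  phi_{11} = rho(1)
  phi_{kk} = [rho(k) - sum_{j=1..k-1} phi_{k-1,j} rho(k-j)]
            / [1 - sum_{j=1..k-1} phi_{k-1,j} rho(j)],
  phi_{k,j} = phi_{k-1,j} - phi_{kk} phi_{k-1,k-j},  j = 1..k-1.
Step k = 1:
  phi_11 = rho(1) = 0.1966.
Step k = 2:
  phi_22 = [rho(2) - phi_11 rho(1)] / [1 - phi_11 rho(1)] = [-0.4412 - (0.1966)(0.1966)] / [1 - (0.1966)(0.1966)]
         = -0.47985156 / 0.96134844 = -0.499144.
  Update: phi_21 = phi_11 - phi_22 phi_11 = 0.1966 - (-0.499144)(0.1966) = 0.294732.
Step k = 3:
  phi_33 = [rho(3) - phi_21 rho(2) - phi_22 rho(1)] / [1 - phi_21 rho(1) - phi_22 rho(2)]
    numerator   = -0.4245 - (0.294732)(-0.4412) - (-0.499144)(0.1966) = -0.19633258
    denominator = 1 - (0.294732)(0.1966) - (-0.499144)(-0.4412) = 0.72183329
  phi_33 = -0.19633258 / 0.72183329 = -0.272.
Therefore phi_{33} = -0.2720.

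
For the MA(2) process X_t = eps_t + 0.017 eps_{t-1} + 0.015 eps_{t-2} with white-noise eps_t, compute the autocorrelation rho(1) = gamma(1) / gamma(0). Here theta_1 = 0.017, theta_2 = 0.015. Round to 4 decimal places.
\rho(1) = 0.0172

For an MA(q) process with theta_0 = 1, the autocovariance is
  gamma(k) = sigma^2 * sum_{i=0..q-k} theta_i * theta_{i+k},
and rho(k) = gamma(k) / gamma(0). Sigma^2 cancels.
  numerator   = (1)*(0.017) + (0.017)*(0.015) = 0.017255.
  denominator = (1)^2 + (0.017)^2 + (0.015)^2 = 1.000514.
  rho(1) = 0.017255 / 1.000514 = 0.0172.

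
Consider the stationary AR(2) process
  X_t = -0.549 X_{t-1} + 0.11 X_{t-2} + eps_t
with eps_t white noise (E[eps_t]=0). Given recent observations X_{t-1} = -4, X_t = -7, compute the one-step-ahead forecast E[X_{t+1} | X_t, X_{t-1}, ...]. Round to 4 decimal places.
E[X_{t+1} \mid \mathcal F_t] = 3.4030

For an AR(p) model X_t = c + sum_i phi_i X_{t-i} + eps_t, the
one-step-ahead conditional mean is
  E[X_{t+1} | X_t, ...] = c + sum_i phi_i X_{t+1-i}.
Substitute known values:
  E[X_{t+1} | ...] = (-0.549) * (-7) + (0.11) * (-4)
                   = 3.4030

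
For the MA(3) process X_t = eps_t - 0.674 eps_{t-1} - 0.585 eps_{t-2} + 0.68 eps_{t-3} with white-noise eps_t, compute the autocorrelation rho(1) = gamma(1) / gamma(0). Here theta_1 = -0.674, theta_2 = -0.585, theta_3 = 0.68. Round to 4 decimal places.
\rho(1) = -0.2999

For an MA(q) process with theta_0 = 1, the autocovariance is
  gamma(k) = sigma^2 * sum_{i=0..q-k} theta_i * theta_{i+k},
and rho(k) = gamma(k) / gamma(0). Sigma^2 cancels.
  numerator   = (1)*(-0.674) + (-0.674)*(-0.585) + (-0.585)*(0.68) = -0.67751.
  denominator = (1)^2 + (-0.674)^2 + (-0.585)^2 + (0.68)^2 = 2.258901.
  rho(1) = -0.67751 / 2.258901 = -0.2999.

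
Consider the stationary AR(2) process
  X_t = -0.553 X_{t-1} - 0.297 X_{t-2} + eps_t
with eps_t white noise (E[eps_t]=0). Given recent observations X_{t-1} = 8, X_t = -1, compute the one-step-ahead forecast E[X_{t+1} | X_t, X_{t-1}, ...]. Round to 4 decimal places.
E[X_{t+1} \mid \mathcal F_t] = -1.8230

For an AR(p) model X_t = c + sum_i phi_i X_{t-i} + eps_t, the
one-step-ahead conditional mean is
  E[X_{t+1} | X_t, ...] = c + sum_i phi_i X_{t+1-i}.
Substitute known values:
  E[X_{t+1} | ...] = (-0.553) * (-1) + (-0.297) * (8)
                   = -1.8230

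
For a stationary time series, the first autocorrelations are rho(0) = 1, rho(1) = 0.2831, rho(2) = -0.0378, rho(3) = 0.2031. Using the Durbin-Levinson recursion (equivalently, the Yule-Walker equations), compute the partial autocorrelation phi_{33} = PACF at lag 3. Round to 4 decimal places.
\phi_{33} = 0.2780

The PACF at lag k is phi_{kk}, the last component of the solution
to the Yule-Walker system G_k phi = r_k where
  (G_k)_{ij} = rho(|i - j|), (r_k)_i = rho(i), i,j = 1..k.
Equivalently, Durbin-Levinson gives phi_{kk} iteratively:
  phi_{11} = rho(1)
  phi_{kk} = [rho(k) - sum_{j=1..k-1} phi_{k-1,j} rho(k-j)]
            / [1 - sum_{j=1..k-1} phi_{k-1,j} rho(j)],
  phi_{k,j} = phi_{k-1,j} - phi_{kk} phi_{k-1,k-j},  j = 1..k-1.
Step k = 1:
  phi_11 = rho(1) = 0.2831.
Step k = 2:
  phi_22 = [rho(2) - phi_11 rho(1)] / [1 - phi_11 rho(1)] = [-0.0378 - (0.2831)(0.2831)] / [1 - (0.2831)(0.2831)]
         = -0.11794561 / 0.91985439 = -0.128222.
  Update: phi_21 = phi_11 - phi_22 phi_11 = 0.2831 - (-0.128222)(0.2831) = 0.3194.
Step k = 3:
  phi_33 = [rho(3) - phi_21 rho(2) - phi_22 rho(1)] / [1 - phi_21 rho(1) - phi_22 rho(2)]
    numerator   = 0.2031 - (0.3194)(-0.0378) - (-0.128222)(0.2831) = 0.25147297
    denominator = 1 - (0.3194)(0.2831) - (-0.128222)(-0.0378) = 0.90473116
  phi_33 = 0.25147297 / 0.90473116 = 0.278.
Therefore phi_{33} = 0.2780.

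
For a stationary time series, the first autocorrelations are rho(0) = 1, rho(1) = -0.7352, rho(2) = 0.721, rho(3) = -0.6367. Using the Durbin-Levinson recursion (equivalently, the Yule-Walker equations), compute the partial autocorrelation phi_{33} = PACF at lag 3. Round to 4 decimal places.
\phi_{33} = -0.0670

The PACF at lag k is phi_{kk}, the last component of the solution
to the Yule-Walker system G_k phi = r_k where
  (G_k)_{ij} = rho(|i - j|), (r_k)_i = rho(i), i,j = 1..k.
Equivalently, Durbin-Levinson gives phi_{kk} iteratively:
  phi_{11} = rho(1)
  phi_{kk} = [rho(k) - sum_{j=1..k-1} phi_{k-1,j} rho(k-j)]
            / [1 - sum_{j=1..k-1} phi_{k-1,j} rho(j)],
  phi_{k,j} = phi_{k-1,j} - phi_{kk} phi_{k-1,k-j},  j = 1..k-1.
Step k = 1:
  phi_11 = rho(1) = -0.7352.
Step k = 2:
  phi_22 = [rho(2) - phi_11 rho(1)] / [1 - phi_11 rho(1)] = [0.721 - (-0.7352)(-0.7352)] / [1 - (-0.7352)(-0.7352)]
         = 0.18048096 / 0.45948096 = 0.392793.
  Update: phi_21 = phi_11 - phi_22 phi_11 = -0.7352 - (0.392793)(-0.7352) = -0.446418.
Step k = 3:
  phi_33 = [rho(3) - phi_21 rho(2) - phi_22 rho(1)] / [1 - phi_21 rho(1) - phi_22 rho(2)]
    numerator   = -0.6367 - (-0.446418)(0.721) - (0.392793)(-0.7352) = -0.02605076
    denominator = 1 - (-0.446418)(-0.7352) - (0.392793)(0.721) = 0.38858928
  phi_33 = -0.02605076 / 0.38858928 = -0.067.
Therefore phi_{33} = -0.0670.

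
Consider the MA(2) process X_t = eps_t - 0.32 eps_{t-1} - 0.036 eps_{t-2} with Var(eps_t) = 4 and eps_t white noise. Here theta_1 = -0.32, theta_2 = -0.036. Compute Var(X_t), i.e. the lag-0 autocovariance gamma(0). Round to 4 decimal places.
\gamma(0) = 4.4148

For an MA(q) process X_t = eps_t + sum_i theta_i eps_{t-i} with
Var(eps_t) = sigma^2, the variance is
  gamma(0) = sigma^2 * (1 + sum_i theta_i^2).
  sum_i theta_i^2 = (-0.32)^2 + (-0.036)^2 = 0.1024 + 0.001296 = 0.103696.
  gamma(0) = 4 * (1 + 0.103696) = 4 * 1.103696 = 4.414784, which rounds to 4.4148.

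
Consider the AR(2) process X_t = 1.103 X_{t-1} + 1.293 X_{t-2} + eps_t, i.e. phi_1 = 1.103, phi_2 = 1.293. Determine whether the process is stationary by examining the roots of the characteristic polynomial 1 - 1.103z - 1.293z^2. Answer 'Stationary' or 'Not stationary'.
\text{Not stationary}

The AR(p) characteristic polynomial is P(z) = 1 - 1.103z - 1.293z^2.
Stationarity requires all roots to lie outside the unit circle, i.e. |z| > 1 for every root.
Set 1 + (-1.103) z + (-1.293) z^2 = 0, i.e. a z^2 + b z + c = 0 with a = -1.293, b = -1.103, c = 1.
Discriminant D = b^2 - 4ac = (-1.103)^2 - 4*(-1.293)*1 = 1.216609 - (-5.172) = 6.388609.
D >= 0, so the roots are real: z = (-b +/- sqrt(D)) / (2a) = (1.103 +/- 2.52757) / (-2.586).
  z_1 = (1.103 + 2.52757) / (-2.586) = -1.4039,   |z_1| = 1.4039.
  z_2 = (1.103 - 2.52757) / (-2.586) = 0.5509,   |z_2| = 0.5509.
Moduli of all roots: 1.4039, 0.5509.
All moduli strictly greater than 1? No.
Verdict: Not stationary.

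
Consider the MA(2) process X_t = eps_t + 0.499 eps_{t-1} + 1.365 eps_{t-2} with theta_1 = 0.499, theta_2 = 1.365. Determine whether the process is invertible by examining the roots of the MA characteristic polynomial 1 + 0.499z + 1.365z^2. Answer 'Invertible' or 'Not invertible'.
\text{Not invertible}

The MA(q) characteristic polynomial is P(z) = 1 + 0.499z + 1.365z^2.
Invertibility requires all roots to lie outside the unit circle, i.e. |z| > 1 for every root.
Set 1 + (0.499) z + (1.365) z^2 = 0, i.e. a z^2 + b z + c = 0 with a = 1.365, b = 0.499, c = 1.
Discriminant D = b^2 - 4ac = (0.499)^2 - 4*(1.365)*1 = 0.249001 - (5.46) = -5.210999.
D < 0, so the roots are the complex-conjugate pair z = (-b +/- i sqrt(-D)) / (2a) = -0.1828 +/- 0.8362i.
For a conjugate pair |z|^2 = z * conj(z) = (product of roots) = c/a = 1/(1.365) = 0.732601, so |z| = sqrt(0.732601) = 0.8559 for both roots.
Moduli of all roots: 0.8559, 0.8559.
All moduli strictly greater than 1? No.
Verdict: Not invertible.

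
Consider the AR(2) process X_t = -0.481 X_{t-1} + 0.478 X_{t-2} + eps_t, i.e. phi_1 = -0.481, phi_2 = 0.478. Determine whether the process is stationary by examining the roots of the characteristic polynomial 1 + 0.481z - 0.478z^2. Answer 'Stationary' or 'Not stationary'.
\text{Stationary}

The AR(p) characteristic polynomial is P(z) = 1 + 0.481z - 0.478z^2.
Stationarity requires all roots to lie outside the unit circle, i.e. |z| > 1 for every root.
Set 1 + (0.481) z + (-0.478) z^2 = 0, i.e. a z^2 + b z + c = 0 with a = -0.478, b = 0.481, c = 1.
Discriminant D = b^2 - 4ac = (0.481)^2 - 4*(-0.478)*1 = 0.231361 - (-1.912) = 2.143361.
D >= 0, so the roots are real: z = (-b +/- sqrt(D)) / (2a) = (-0.481 +/- 1.464022) / (-0.956).
  z_1 = (-0.481 + 1.464022) / (-0.956) = -1.0283,   |z_1| = 1.0283.
  z_2 = (-0.481 - 1.464022) / (-0.956) = 2.0345,   |z_2| = 2.0345.
Moduli of all roots: 1.0283, 2.0345.
All moduli strictly greater than 1? Yes.
Verdict: Stationary.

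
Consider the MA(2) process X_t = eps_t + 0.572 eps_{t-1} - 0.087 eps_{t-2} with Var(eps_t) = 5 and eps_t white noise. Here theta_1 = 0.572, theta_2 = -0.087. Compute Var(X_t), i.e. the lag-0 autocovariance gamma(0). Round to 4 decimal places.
\gamma(0) = 6.6738

For an MA(q) process X_t = eps_t + sum_i theta_i eps_{t-i} with
Var(eps_t) = sigma^2, the variance is
  gamma(0) = sigma^2 * (1 + sum_i theta_i^2).
  sum_i theta_i^2 = (0.572)^2 + (-0.087)^2 = 0.327184 + 0.007569 = 0.334753.
  gamma(0) = 5 * (1 + 0.334753) = 5 * 1.334753 = 6.673765, which rounds to 6.6738.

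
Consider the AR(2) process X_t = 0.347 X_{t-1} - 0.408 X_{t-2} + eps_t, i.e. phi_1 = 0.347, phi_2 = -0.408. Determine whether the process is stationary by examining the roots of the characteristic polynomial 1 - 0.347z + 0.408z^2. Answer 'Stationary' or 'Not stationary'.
\text{Stationary}

The AR(p) characteristic polynomial is P(z) = 1 - 0.347z + 0.408z^2.
Stationarity requires all roots to lie outside the unit circle, i.e. |z| > 1 for every root.
Set 1 + (-0.347) z + (0.408) z^2 = 0, i.e. a z^2 + b z + c = 0 with a = 0.408, b = -0.347, c = 1.
Discriminant D = b^2 - 4ac = (-0.347)^2 - 4*(0.408)*1 = 0.120409 - (1.632) = -1.511591.
D < 0, so the roots are the complex-conjugate pair z = (-b +/- i sqrt(-D)) / (2a) = 0.4252 +/- 1.5067i.
For a conjugate pair |z|^2 = z * conj(z) = (product of roots) = c/a = 1/(0.408) = 2.45098, so |z| = sqrt(2.45098) = 1.5656 for both roots.
Moduli of all roots: 1.5656, 1.5656.
All moduli strictly greater than 1? Yes.
Verdict: Stationary.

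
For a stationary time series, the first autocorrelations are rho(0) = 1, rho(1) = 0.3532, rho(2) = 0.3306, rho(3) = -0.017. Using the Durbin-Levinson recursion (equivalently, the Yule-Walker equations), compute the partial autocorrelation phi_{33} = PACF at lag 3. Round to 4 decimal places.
\phi_{33} = -0.2290

The PACF at lag k is phi_{kk}, the last component of the solution
to the Yule-Walker system G_k phi = r_k where
  (G_k)_{ij} = rho(|i - j|), (r_k)_i = rho(i), i,j = 1..k.
Equivalently, Durbin-Levinson gives phi_{kk} iteratively:
  phi_{11} = rho(1)
  phi_{kk} = [rho(k) - sum_{j=1..k-1} phi_{k-1,j} rho(k-j)]
            / [1 - sum_{j=1..k-1} phi_{k-1,j} rho(j)],
  phi_{k,j} = phi_{k-1,j} - phi_{kk} phi_{k-1,k-j},  j = 1..k-1.
Step k = 1:
  phi_11 = rho(1) = 0.3532.
Step k = 2:
  phi_22 = [rho(2) - phi_11 rho(1)] / [1 - phi_11 rho(1)] = [0.3306 - (0.3532)(0.3532)] / [1 - (0.3532)(0.3532)]
         = 0.20584976 / 0.87524976 = 0.23519.
  Update: phi_21 = phi_11 - phi_22 phi_11 = 0.3532 - (0.23519)(0.3532) = 0.270131.
Step k = 3:
  phi_33 = [rho(3) - phi_21 rho(2) - phi_22 rho(1)] / [1 - phi_21 rho(1) - phi_22 rho(2)]
    numerator   = -0.017 - (0.270131)(0.3306) - (0.23519)(0.3532) = -0.18937432
    denominator = 1 - (0.270131)(0.3532) - (0.23519)(0.3306) = 0.82683601
  phi_33 = -0.18937432 / 0.82683601 = -0.229.
Therefore phi_{33} = -0.2290.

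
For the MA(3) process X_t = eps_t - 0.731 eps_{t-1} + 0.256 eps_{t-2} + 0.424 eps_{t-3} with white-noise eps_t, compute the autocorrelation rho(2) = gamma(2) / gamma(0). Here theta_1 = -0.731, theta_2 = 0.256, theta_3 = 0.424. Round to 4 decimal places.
\rho(2) = -0.0303

For an MA(q) process with theta_0 = 1, the autocovariance is
  gamma(k) = sigma^2 * sum_{i=0..q-k} theta_i * theta_{i+k},
and rho(k) = gamma(k) / gamma(0). Sigma^2 cancels.
  numerator   = (1)*(0.256) + (-0.731)*(0.424) = -0.053944.
  denominator = (1)^2 + (-0.731)^2 + (0.256)^2 + (0.424)^2 = 1.779673.
  rho(2) = -0.053944 / 1.779673 = -0.0303.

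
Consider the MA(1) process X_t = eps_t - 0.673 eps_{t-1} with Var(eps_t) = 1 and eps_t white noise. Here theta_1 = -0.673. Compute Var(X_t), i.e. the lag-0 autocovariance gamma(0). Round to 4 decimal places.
\gamma(0) = 1.4529

For an MA(q) process X_t = eps_t + sum_i theta_i eps_{t-i} with
Var(eps_t) = sigma^2, the variance is
  gamma(0) = sigma^2 * (1 + sum_i theta_i^2).
  sum_i theta_i^2 = (-0.673)^2 = 0.452929.
  gamma(0) = 1 * (1 + 0.452929) = 1 * 1.452929 = 1.452929, which rounds to 1.4529.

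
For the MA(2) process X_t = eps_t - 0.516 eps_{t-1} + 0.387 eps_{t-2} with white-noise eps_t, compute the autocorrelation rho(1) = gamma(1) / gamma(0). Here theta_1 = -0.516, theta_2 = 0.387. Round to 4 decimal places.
\rho(1) = -0.5054

For an MA(q) process with theta_0 = 1, the autocovariance is
  gamma(k) = sigma^2 * sum_{i=0..q-k} theta_i * theta_{i+k},
and rho(k) = gamma(k) / gamma(0). Sigma^2 cancels.
  numerator   = (1)*(-0.516) + (-0.516)*(0.387) = -0.715692.
  denominator = (1)^2 + (-0.516)^2 + (0.387)^2 = 1.416025.
  rho(1) = -0.715692 / 1.416025 = -0.5054.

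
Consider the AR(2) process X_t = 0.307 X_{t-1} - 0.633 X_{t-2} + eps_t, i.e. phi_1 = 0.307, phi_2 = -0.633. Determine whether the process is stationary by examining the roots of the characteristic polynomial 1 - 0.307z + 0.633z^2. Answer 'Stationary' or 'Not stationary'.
\text{Stationary}

The AR(p) characteristic polynomial is P(z) = 1 - 0.307z + 0.633z^2.
Stationarity requires all roots to lie outside the unit circle, i.e. |z| > 1 for every root.
Set 1 + (-0.307) z + (0.633) z^2 = 0, i.e. a z^2 + b z + c = 0 with a = 0.633, b = -0.307, c = 1.
Discriminant D = b^2 - 4ac = (-0.307)^2 - 4*(0.633)*1 = 0.094249 - (2.532) = -2.437751.
D < 0, so the roots are the complex-conjugate pair z = (-b +/- i sqrt(-D)) / (2a) = 0.2425 +/- 1.2333i.
For a conjugate pair |z|^2 = z * conj(z) = (product of roots) = c/a = 1/(0.633) = 1.579779, so |z| = sqrt(1.579779) = 1.2569 for both roots.
Moduli of all roots: 1.2569, 1.2569.
All moduli strictly greater than 1? Yes.
Verdict: Stationary.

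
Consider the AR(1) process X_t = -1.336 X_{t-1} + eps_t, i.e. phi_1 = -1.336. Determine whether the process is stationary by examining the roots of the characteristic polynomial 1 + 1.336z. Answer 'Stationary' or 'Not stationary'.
\text{Not stationary}

The AR(p) characteristic polynomial is P(z) = 1 + 1.336z.
Stationarity requires all roots to lie outside the unit circle, i.e. |z| > 1 for every root.
This is linear in z: 1 + (1.336) z = 0  =>  z = -1/(1.336) = -0.748503,  |z| = 0.748503.
Moduli of all roots: 0.7485.
All moduli strictly greater than 1? No.
Verdict: Not stationary.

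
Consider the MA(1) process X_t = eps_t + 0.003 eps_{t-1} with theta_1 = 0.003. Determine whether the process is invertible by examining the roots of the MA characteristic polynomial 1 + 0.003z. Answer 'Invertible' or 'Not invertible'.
\text{Invertible}

The MA(q) characteristic polynomial is P(z) = 1 + 0.003z.
Invertibility requires all roots to lie outside the unit circle, i.e. |z| > 1 for every root.
This is linear in z: 1 + (0.003) z = 0  =>  z = -1/(0.003) = -333.333333,  |z| = 333.333333.
Moduli of all roots: 333.3333.
All moduli strictly greater than 1? Yes.
Verdict: Invertible.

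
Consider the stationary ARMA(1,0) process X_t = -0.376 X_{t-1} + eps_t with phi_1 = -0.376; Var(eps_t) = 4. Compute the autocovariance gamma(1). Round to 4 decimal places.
\gamma(1) = -1.7516

Multiply the model equation by X_{t-k} and take expectations. With theta_0 = psi_0 = 1 and psi_j the MA(infinity) weights, this gives
  gamma(k) - sum_i phi_i gamma(k-i) = c_k,
  c_k = sigma^2 * sum_{j=k..q} theta_j psi_{j-k}   (c_k = 0 for k > q),
using gamma(-m) = gamma(m).
Pure AR (q = 0): c_0 = sigma^2 = 4, c_k = 0 for k >= 1.
Equations for k = 0 and k = 1 (AR order 1):
  gamma(0) = phi_1 gamma(1) + c_0
  gamma(1) = phi_1 gamma(0) + c_1
Substituting the second into the first: gamma(0) (1 - phi_1^2) = c_0 + phi_1 c_1, so
  gamma(0) = c_0 / (1 - phi_1^2) = 4 / (1 - (-0.376)^2) = 4 / 0.858624 = 4.658617.
  gamma(1) = phi_1 gamma(0) = (-0.376)(4.658617) = -1.75164.
Therefore gamma(1) = -1.7516 (to 4 decimal places).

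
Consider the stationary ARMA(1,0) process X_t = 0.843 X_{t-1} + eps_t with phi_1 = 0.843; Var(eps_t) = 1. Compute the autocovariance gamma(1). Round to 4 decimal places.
\gamma(1) = 2.9134

Multiply the model equation by X_{t-k} and take expectations. With theta_0 = psi_0 = 1 and psi_j the MA(infinity) weights, this gives
  gamma(k) - sum_i phi_i gamma(k-i) = c_k,
  c_k = sigma^2 * sum_{j=k..q} theta_j psi_{j-k}   (c_k = 0 for k > q),
using gamma(-m) = gamma(m).
Pure AR (q = 0): c_0 = sigma^2 = 1, c_k = 0 for k >= 1.
Equations for k = 0 and k = 1 (AR order 1):
  gamma(0) = phi_1 gamma(1) + c_0
  gamma(1) = phi_1 gamma(0) + c_1
Substituting the second into the first: gamma(0) (1 - phi_1^2) = c_0 + phi_1 c_1, so
  gamma(0) = c_0 / (1 - phi_1^2) = 1 / (1 - (0.843)^2) = 1 / 0.289351 = 3.45601.
  gamma(1) = phi_1 gamma(0) = (0.843)(3.45601) = 2.913417.
Therefore gamma(1) = 2.9134 (to 4 decimal places).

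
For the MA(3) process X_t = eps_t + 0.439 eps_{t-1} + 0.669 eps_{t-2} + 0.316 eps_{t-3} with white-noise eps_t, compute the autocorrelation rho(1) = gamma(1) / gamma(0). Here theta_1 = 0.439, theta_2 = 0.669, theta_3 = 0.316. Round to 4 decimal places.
\rho(1) = 0.5425

For an MA(q) process with theta_0 = 1, the autocovariance is
  gamma(k) = sigma^2 * sum_{i=0..q-k} theta_i * theta_{i+k},
and rho(k) = gamma(k) / gamma(0). Sigma^2 cancels.
  numerator   = (1)*(0.439) + (0.439)*(0.669) + (0.669)*(0.316) = 0.944095.
  denominator = (1)^2 + (0.439)^2 + (0.669)^2 + (0.316)^2 = 1.740138.
  rho(1) = 0.944095 / 1.740138 = 0.5425.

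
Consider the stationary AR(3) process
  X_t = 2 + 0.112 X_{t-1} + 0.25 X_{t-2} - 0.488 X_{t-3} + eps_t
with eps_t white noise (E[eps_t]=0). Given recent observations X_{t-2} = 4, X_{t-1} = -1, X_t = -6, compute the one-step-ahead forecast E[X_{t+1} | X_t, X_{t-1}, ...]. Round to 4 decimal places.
E[X_{t+1} \mid \mathcal F_t] = -0.8740

For an AR(p) model X_t = c + sum_i phi_i X_{t-i} + eps_t, the
one-step-ahead conditional mean is
  E[X_{t+1} | X_t, ...] = c + sum_i phi_i X_{t+1-i}.
Substitute known values:
  E[X_{t+1} | ...] = 2 + (0.112) * (-6) + (0.25) * (-1) + (-0.488) * (4)
                   = -0.8740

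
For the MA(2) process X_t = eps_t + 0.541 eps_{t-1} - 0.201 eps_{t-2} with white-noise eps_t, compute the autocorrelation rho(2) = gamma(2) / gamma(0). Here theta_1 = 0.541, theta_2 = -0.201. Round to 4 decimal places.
\rho(2) = -0.1508

For an MA(q) process with theta_0 = 1, the autocovariance is
  gamma(k) = sigma^2 * sum_{i=0..q-k} theta_i * theta_{i+k},
and rho(k) = gamma(k) / gamma(0). Sigma^2 cancels.
  numerator   = (1)*(-0.201) = -0.201.
  denominator = (1)^2 + (0.541)^2 + (-0.201)^2 = 1.333082.
  rho(2) = -0.201 / 1.333082 = -0.1508.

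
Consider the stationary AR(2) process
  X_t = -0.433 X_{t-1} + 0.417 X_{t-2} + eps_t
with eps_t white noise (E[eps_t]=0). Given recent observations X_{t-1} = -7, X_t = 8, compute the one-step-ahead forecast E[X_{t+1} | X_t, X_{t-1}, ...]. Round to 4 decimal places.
E[X_{t+1} \mid \mathcal F_t] = -6.3830

For an AR(p) model X_t = c + sum_i phi_i X_{t-i} + eps_t, the
one-step-ahead conditional mean is
  E[X_{t+1} | X_t, ...] = c + sum_i phi_i X_{t+1-i}.
Substitute known values:
  E[X_{t+1} | ...] = (-0.433) * (8) + (0.417) * (-7)
                   = -6.3830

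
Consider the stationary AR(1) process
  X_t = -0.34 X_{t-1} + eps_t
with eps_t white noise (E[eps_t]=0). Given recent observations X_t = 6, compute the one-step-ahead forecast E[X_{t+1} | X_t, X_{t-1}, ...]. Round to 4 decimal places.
E[X_{t+1} \mid \mathcal F_t] = -2.0400

For an AR(p) model X_t = c + sum_i phi_i X_{t-i} + eps_t, the
one-step-ahead conditional mean is
  E[X_{t+1} | X_t, ...] = c + sum_i phi_i X_{t+1-i}.
Substitute known values:
  E[X_{t+1} | ...] = (-0.34) * (6)
                   = -2.0400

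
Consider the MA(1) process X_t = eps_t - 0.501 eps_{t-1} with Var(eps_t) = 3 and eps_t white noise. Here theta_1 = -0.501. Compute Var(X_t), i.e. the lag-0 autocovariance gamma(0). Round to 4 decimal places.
\gamma(0) = 3.7530

For an MA(q) process X_t = eps_t + sum_i theta_i eps_{t-i} with
Var(eps_t) = sigma^2, the variance is
  gamma(0) = sigma^2 * (1 + sum_i theta_i^2).
  sum_i theta_i^2 = (-0.501)^2 = 0.251001.
  gamma(0) = 3 * (1 + 0.251001) = 3 * 1.251001 = 3.753003, which rounds to 3.7530.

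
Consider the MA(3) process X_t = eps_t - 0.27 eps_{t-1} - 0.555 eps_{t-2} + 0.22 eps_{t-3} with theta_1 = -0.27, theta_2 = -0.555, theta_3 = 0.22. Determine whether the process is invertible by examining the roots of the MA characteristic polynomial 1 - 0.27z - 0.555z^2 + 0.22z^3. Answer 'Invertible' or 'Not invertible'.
\text{Invertible}

The MA(q) characteristic polynomial is P(z) = 1 - 0.27z - 0.555z^2 + 0.22z^3.
Invertibility requires all roots to lie outside the unit circle, i.e. |z| > 1 for every root.
Degree 3: look for a simple real root z0 first, then factor out (1 - z/z0) and solve the remaining quadratic.
Testing z0 = 2: P(2) = 1 + (-0.27)(2) + (-0.555)(2)^2 + (0.22)(2)^3
  = 1 + (-0.54) + (-2.22) + (1.76) = 0.  So z_0 = 2 is a root, |z_0| = 2.
Divide out the factor (1 - 0.5 z) = (1 - z/z0) (since 1/z0 = 0.5):
  P(z) = (1 - 0.5 z)(1 + (0.23) z + (-0.44) z^2)
  [check: z-coef 0.23 - (0.5) = -0.27; z^2-coef -0.44 - (0.5)(0.23) = -0.555; z^3-coef -(0.5)(-0.44) = 0.22.]
Remaining roots from the quadratic factor 1 + (0.23) z + (-0.44) z^2:
  Set 1 + (0.23) z + (-0.44) z^2 = 0, i.e. a z^2 + b z + c = 0 with a = -0.44, b = 0.23, c = 1.
  Discriminant D = b^2 - 4ac = (0.23)^2 - 4*(-0.44)*1 = 0.0529 - (-1.76) = 1.8129.
  D >= 0, so the roots are real: z = (-b +/- sqrt(D)) / (2a) = (-0.23 +/- 1.34644) / (-0.88).
    z_1 = (-0.23 + 1.34644) / (-0.88) = -1.2687,   |z_1| = 1.2687.
    z_2 = (-0.23 - 1.34644) / (-0.88) = 1.7914,   |z_2| = 1.7914.
Moduli of all roots: 2.0000, 1.2687, 1.7914.
All moduli strictly greater than 1? Yes.
Verdict: Invertible.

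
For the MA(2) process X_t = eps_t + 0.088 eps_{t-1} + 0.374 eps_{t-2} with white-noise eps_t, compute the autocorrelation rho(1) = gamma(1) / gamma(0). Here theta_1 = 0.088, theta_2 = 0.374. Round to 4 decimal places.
\rho(1) = 0.1054

For an MA(q) process with theta_0 = 1, the autocovariance is
  gamma(k) = sigma^2 * sum_{i=0..q-k} theta_i * theta_{i+k},
and rho(k) = gamma(k) / gamma(0). Sigma^2 cancels.
  numerator   = (1)*(0.088) + (0.088)*(0.374) = 0.120912.
  denominator = (1)^2 + (0.088)^2 + (0.374)^2 = 1.14762.
  rho(1) = 0.120912 / 1.14762 = 0.1054.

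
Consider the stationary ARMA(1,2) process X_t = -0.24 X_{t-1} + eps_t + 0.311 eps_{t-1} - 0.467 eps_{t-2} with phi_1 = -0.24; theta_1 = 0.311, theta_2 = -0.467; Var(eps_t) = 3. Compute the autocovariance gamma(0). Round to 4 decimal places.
\gamma(0) = 3.7610

Multiply the model equation by X_{t-k} and take expectations. With theta_0 = psi_0 = 1 and psi_j the MA(infinity) weights, this gives
  gamma(k) - sum_i phi_i gamma(k-i) = c_k,
  c_k = sigma^2 * sum_{j=k..q} theta_j psi_{j-k}   (c_k = 0 for k > q),
using gamma(-m) = gamma(m).
psi-weights needed (psi_j = theta_j + sum_i phi_i psi_{j-i}):
  psi_1 = theta_1 + phi_1 = 0.311 + (-0.24) = 0.071
  psi_2 = theta_2 + phi_1 psi_1 = -0.467 + (-0.24)(0.071) = -0.48404
Right-hand sides:
  c_0 = sigma^2 (1 + theta_1 psi_1 + theta_2 psi_2) = 3 * (1 + (0.311)(0.071) + (-0.467)(-0.48404)) = 3 * 1.248128 = 3.744383
  c_1 = sigma^2 (theta_1 + theta_2 psi_1) = 3 * (0.311 + (-0.467)(0.071)) = 0.833529
  c_2 = sigma^2 theta_2 = 3 * (-0.467) = -1.401
Equations for k = 0 and k = 1 (AR order 1):
  gamma(0) = phi_1 gamma(1) + c_0
  gamma(1) = phi_1 gamma(0) + c_1
Substituting the second into the first: gamma(0) (1 - phi_1^2) = c_0 + phi_1 c_1, so
  gamma(0) = (c_0 + phi_1 c_1) / (1 - phi_1^2) = (3.744383 + (-0.24)(0.833529)) / (1 - (-0.24)^2) = 3.544336 / 0.9424 = 3.760968.
Therefore gamma(0) = 3.7610 (to 4 decimal places).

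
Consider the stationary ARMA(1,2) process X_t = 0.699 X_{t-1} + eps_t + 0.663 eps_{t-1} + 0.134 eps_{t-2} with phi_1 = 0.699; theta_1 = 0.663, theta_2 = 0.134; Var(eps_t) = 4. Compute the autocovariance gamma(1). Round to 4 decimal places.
\gamma(1) = 17.8134

Multiply the model equation by X_{t-k} and take expectations. With theta_0 = psi_0 = 1 and psi_j the MA(infinity) weights, this gives
  gamma(k) - sum_i phi_i gamma(k-i) = c_k,
  c_k = sigma^2 * sum_{j=k..q} theta_j psi_{j-k}   (c_k = 0 for k > q),
using gamma(-m) = gamma(m).
psi-weights needed (psi_j = theta_j + sum_i phi_i psi_{j-i}):
  psi_1 = theta_1 + phi_1 = 0.663 + (0.699) = 1.362
  psi_2 = theta_2 + phi_1 psi_1 = 0.134 + (0.699)(1.362) = 1.086038
Right-hand sides:
  c_0 = sigma^2 (1 + theta_1 psi_1 + theta_2 psi_2) = 4 * (1 + (0.663)(1.362) + (0.134)(1.086038)) = 4 * 2.048535 = 8.19414
  c_1 = sigma^2 (theta_1 + theta_2 psi_1) = 4 * (0.663 + (0.134)(1.362)) = 3.382032
  c_2 = sigma^2 theta_2 = 4 * (0.134) = 0.536
Equations for k = 0 and k = 1 (AR order 1):
  gamma(0) = phi_1 gamma(1) + c_0
  gamma(1) = phi_1 gamma(0) + c_1
Substituting the second into the first: gamma(0) (1 - phi_1^2) = c_0 + phi_1 c_1, so
  gamma(0) = (c_0 + phi_1 c_1) / (1 - phi_1^2) = (8.19414 + (0.699)(3.382032)) / (1 - (0.699)^2) = 10.558181 / 0.511399 = 20.645681.
  gamma(1) = phi_1 gamma(0) + c_1 = (0.699)(20.645681) + (3.382032) = 17.813363.
Therefore gamma(1) = 17.8134 (to 4 decimal places).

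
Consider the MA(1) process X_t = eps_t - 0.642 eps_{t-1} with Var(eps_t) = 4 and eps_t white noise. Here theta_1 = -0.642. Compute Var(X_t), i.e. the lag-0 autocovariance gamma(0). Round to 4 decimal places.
\gamma(0) = 5.6487

For an MA(q) process X_t = eps_t + sum_i theta_i eps_{t-i} with
Var(eps_t) = sigma^2, the variance is
  gamma(0) = sigma^2 * (1 + sum_i theta_i^2).
  sum_i theta_i^2 = (-0.642)^2 = 0.412164.
  gamma(0) = 4 * (1 + 0.412164) = 4 * 1.412164 = 5.648656, which rounds to 5.6487.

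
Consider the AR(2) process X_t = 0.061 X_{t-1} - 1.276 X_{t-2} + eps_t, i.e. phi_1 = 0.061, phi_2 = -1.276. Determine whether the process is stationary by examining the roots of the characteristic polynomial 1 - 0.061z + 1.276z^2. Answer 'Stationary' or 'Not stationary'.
\text{Not stationary}

The AR(p) characteristic polynomial is P(z) = 1 - 0.061z + 1.276z^2.
Stationarity requires all roots to lie outside the unit circle, i.e. |z| > 1 for every root.
Set 1 + (-0.061) z + (1.276) z^2 = 0, i.e. a z^2 + b z + c = 0 with a = 1.276, b = -0.061, c = 1.
Discriminant D = b^2 - 4ac = (-0.061)^2 - 4*(1.276)*1 = 0.003721 - (5.104) = -5.100279.
D < 0, so the roots are the complex-conjugate pair z = (-b +/- i sqrt(-D)) / (2a) = 0.0239 +/- 0.8849i.
For a conjugate pair |z|^2 = z * conj(z) = (product of roots) = c/a = 1/(1.276) = 0.783699, so |z| = sqrt(0.783699) = 0.8853 for both roots.
Moduli of all roots: 0.8853, 0.8853.
All moduli strictly greater than 1? No.
Verdict: Not stationary.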